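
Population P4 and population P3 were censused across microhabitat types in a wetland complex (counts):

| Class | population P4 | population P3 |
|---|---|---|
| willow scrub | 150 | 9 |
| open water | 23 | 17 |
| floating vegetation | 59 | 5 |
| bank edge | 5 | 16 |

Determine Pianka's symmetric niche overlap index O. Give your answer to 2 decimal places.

Proportions for population P4 (n=237): 150/237=0.6329, 23/237=0.0970, 59/237=0.2489, 5/237=0.0211
Proportions for population P3 (n=47): 9/47=0.1915, 17/47=0.3617, 5/47=0.1064, 16/47=0.3404
Σ p₁ᵢp₂ᵢ = 0.121200 + 0.035085 + 0.026483 + 0.007182 = 0.189950
Σp_1ᵢ² = 0.6329² + 0.0970² + 0.2489² + 0.0211² = 0.400562 + 0.009409 + 0.061951 + 0.000445 = 0.472367
Σp_2ᵢ² = 0.1915² + 0.3617² + 0.1064² + 0.3404² = 0.036672 + 0.130827 + 0.011321 + 0.115872 = 0.294692
O = 0.189950 / √(0.472367 × 0.294692) = 0.189950 / 0.3730989 = 0.5091

0.51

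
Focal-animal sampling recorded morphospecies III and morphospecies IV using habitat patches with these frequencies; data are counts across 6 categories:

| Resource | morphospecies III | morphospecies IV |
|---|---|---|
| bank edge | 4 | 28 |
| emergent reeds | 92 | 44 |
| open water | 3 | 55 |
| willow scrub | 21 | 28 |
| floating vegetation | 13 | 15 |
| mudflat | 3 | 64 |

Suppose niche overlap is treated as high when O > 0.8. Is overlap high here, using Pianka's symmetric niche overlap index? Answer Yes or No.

No

Proportions for morphospecies III (n=136): 4/136=0.0294, 92/136=0.6765, 3/136=0.0221, 21/136=0.1544, 13/136=0.0956, 3/136=0.0221
Proportions for morphospecies IV (n=234): 28/234=0.1197, 44/234=0.1880, 55/234=0.2350, 28/234=0.1197, 15/234=0.0641, 64/234=0.2735
Σ p₁ᵢp₂ᵢ = 0.003519 + 0.127182 + 0.005194 + 0.018482 + 0.006128 + 0.006044 = 0.166549
Σp_1ᵢ² = 0.0294² + 0.6765² + 0.0221² + 0.1544² + 0.0956² + 0.0221² = 0.000864 + 0.457652 + 0.000488 + 0.023839 + 0.009139 + 0.000488 = 0.492470
Σp_2ᵢ² = 0.1197² + 0.1880² + 0.2350² + 0.1197² + 0.0641² + 0.2735² = 0.014328 + 0.035344 + 0.055225 + 0.014328 + 0.004109 + 0.074802 = 0.198136
O = 0.166549 / √(0.492470 × 0.198136) = 0.166549 / 0.3123716 = 0.5332
O = 0.5332 < 0.8 → No.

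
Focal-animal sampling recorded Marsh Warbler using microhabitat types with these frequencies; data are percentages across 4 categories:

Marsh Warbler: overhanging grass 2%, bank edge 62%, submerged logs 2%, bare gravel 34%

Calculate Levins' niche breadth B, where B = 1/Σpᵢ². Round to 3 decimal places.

Convert percentages to proportions (divide by 100).
Σpᵢ² = 0.02² + 0.62² + 0.02² + 0.34² = 0.0004 + 0.3844 + 0.0004 + 0.1156 = 0.5008
B = 1 / 0.5008 = 1.99681

1.997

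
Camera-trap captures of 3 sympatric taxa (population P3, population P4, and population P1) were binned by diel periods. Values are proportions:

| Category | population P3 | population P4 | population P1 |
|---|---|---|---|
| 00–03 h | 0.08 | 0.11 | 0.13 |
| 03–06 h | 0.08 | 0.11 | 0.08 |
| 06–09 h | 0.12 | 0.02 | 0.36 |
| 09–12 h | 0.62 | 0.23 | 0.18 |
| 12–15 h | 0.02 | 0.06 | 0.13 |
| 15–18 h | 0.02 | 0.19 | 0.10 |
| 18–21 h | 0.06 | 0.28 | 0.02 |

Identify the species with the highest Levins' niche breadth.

population P4

Σp_P3ᵢ² = 0.08² + 0.08² + 0.12² + 0.62² + 0.02² + 0.02² + 0.06² = 0.0064 + 0.0064 + 0.0144 + 0.3844 + 0.0004 + 0.0004 + 0.0036 = 0.4160
B_P3 = 1 / 0.4160 = 2.4038
Σp_P4ᵢ² = 0.11² + 0.11² + 0.02² + 0.23² + 0.06² + 0.19² + 0.28² = 0.0121 + 0.0121 + 0.0004 + 0.0529 + 0.0036 + 0.0361 + 0.0784 = 0.1956
B_P4 = 1 / 0.1956 = 5.1125
Σp_P1ᵢ² = 0.13² + 0.08² + 0.36² + 0.18² + 0.13² + 0.10² + 0.02² = 0.0169 + 0.0064 + 0.1296 + 0.0324 + 0.0169 + 0.0100 + 0.0004 = 0.2126
B_P1 = 1 / 0.2126 = 4.7037
Highest B → broadest niche (most generalist): population P4 (B = 5.11).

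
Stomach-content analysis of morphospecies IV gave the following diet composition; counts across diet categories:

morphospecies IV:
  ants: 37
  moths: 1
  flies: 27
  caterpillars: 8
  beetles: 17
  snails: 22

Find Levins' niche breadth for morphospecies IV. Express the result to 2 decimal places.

Proportions for morphospecies IV (n=112): 37/112=0.3304, 1/112=0.0089, 27/112=0.2411, 8/112=0.0714, 17/112=0.1518, 22/112=0.1964
Σpᵢ² = 0.3304² + 0.0089² + 0.2411² + 0.0714² + 0.1518² + 0.1964² = 0.109164 + 0.000079 + 0.058129 + 0.005098 + 0.023043 + 0.038573 = 0.234086
B = 1 / 0.234086 = 4.2719

4.27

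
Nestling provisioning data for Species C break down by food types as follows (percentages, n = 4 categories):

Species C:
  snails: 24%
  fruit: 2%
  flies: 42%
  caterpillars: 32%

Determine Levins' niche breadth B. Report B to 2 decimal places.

2.97

Convert percentages to proportions (divide by 100).
Σpᵢ² = 0.24² + 0.02² + 0.42² + 0.32² = 0.0576 + 0.0004 + 0.1764 + 0.1024 = 0.3368
B = 1 / 0.3368 = 2.9691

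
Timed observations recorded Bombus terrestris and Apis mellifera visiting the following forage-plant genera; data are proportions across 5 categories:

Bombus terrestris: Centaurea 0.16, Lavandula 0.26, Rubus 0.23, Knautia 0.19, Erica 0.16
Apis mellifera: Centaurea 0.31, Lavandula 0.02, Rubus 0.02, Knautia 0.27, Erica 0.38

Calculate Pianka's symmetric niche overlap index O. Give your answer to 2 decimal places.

0.67

Σ p₁ᵢp₂ᵢ = 0.0496 + 0.0052 + 0.0046 + 0.0513 + 0.0608 = 0.1715
Σp_1ᵢ² = 0.16² + 0.26² + 0.23² + 0.19² + 0.16² = 0.0256 + 0.0676 + 0.0529 + 0.0361 + 0.0256 = 0.2078
Σp_2ᵢ² = 0.31² + 0.02² + 0.02² + 0.27² + 0.38² = 0.0961 + 0.0004 + 0.0004 + 0.0729 + 0.1444 = 0.3142
O = 0.1715 / √(0.2078 × 0.3142) = 0.1715 / 0.25552 = 0.6712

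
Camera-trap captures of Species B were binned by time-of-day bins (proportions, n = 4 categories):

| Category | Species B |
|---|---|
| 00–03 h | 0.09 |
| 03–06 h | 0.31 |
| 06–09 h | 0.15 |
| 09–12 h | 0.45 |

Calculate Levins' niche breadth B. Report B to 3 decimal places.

3.038

Σpᵢ² = 0.09² + 0.31² + 0.15² + 0.45² = 0.0081 + 0.0961 + 0.0225 + 0.2025 = 0.3292
B = 1 / 0.3292 = 3.03767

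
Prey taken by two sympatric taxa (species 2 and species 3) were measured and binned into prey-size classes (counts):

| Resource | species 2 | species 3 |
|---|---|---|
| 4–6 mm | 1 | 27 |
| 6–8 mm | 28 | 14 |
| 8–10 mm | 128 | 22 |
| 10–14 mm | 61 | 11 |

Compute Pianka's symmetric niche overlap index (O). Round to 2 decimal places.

0.69

Proportions for species 2 (n=218): 1/218=0.0046, 28/218=0.1284, 128/218=0.5872, 61/218=0.2798
Proportions for species 3 (n=74): 27/74=0.3649, 14/74=0.1892, 22/74=0.2973, 11/74=0.1486
Σ p₁ᵢp₂ᵢ = 0.001679 + 0.024293 + 0.174575 + 0.041578 = 0.242125
Σp_1ᵢ² = 0.0046² + 0.1284² + 0.5872² + 0.2798² = 0.000021 + 0.016487 + 0.344804 + 0.078288 = 0.439600
Σp_2ᵢ² = 0.3649² + 0.1892² + 0.2973² + 0.1486² = 0.133152 + 0.035797 + 0.088387 + 0.022082 = 0.279418
O = 0.242125 / √(0.439600 × 0.279418) = 0.242125 / 0.3504742 = 0.6908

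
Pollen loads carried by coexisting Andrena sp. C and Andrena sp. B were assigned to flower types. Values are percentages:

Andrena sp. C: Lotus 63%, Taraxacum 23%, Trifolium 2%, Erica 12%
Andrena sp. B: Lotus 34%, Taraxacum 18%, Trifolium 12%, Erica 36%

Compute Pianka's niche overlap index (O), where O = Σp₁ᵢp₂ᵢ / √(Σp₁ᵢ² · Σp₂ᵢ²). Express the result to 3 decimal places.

Convert percentages to proportions (divide by 100).
Σ p₁ᵢp₂ᵢ = 0.2142 + 0.0414 + 0.0024 + 0.0432 = 0.3012
Σp_1ᵢ² = 0.63² + 0.23² + 0.02² + 0.12² = 0.3969 + 0.0529 + 0.0004 + 0.0144 = 0.4646
Σp_2ᵢ² = 0.34² + 0.18² + 0.12² + 0.36² = 0.1156 + 0.0324 + 0.0144 + 0.1296 = 0.2920
O = 0.3012 / √(0.4646 × 0.2920) = 0.3012 / 0.368325 = 0.81776

0.818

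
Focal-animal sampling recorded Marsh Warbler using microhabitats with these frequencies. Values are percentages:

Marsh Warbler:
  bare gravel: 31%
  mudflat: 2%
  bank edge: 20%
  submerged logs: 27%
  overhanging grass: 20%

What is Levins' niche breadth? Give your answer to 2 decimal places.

4.01

Convert percentages to proportions (divide by 100).
Σpᵢ² = 0.31² + 0.02² + 0.20² + 0.27² + 0.20² = 0.0961 + 0.0004 + 0.0400 + 0.0729 + 0.0400 = 0.2494
B = 1 / 0.2494 = 4.0096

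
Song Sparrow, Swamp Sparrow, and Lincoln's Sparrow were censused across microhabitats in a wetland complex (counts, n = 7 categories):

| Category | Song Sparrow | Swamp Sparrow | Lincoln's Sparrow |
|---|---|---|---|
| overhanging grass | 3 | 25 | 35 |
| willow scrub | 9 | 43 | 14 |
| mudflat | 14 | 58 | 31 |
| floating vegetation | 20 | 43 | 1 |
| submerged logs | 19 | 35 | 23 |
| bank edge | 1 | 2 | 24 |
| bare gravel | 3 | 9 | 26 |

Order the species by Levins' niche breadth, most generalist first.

Lincoln's Sparrow > Swamp Sparrow > Song Sparrow

Proportions for Song Sparrow (n=69): 3/69=0.0435, 9/69=0.1304, 14/69=0.2029, 20/69=0.2899, 19/69=0.2754, 1/69=0.0145, 3/69=0.0435
Proportions for Swamp Sparrow (n=215): 25/215=0.1163, 43/215=0.2000, 58/215=0.2698, 43/215=0.2000, 35/215=0.1628, 2/215=0.0093, 9/215=0.0419
Proportions for Lincoln's Sparrow (n=154): 35/154=0.2273, 14/154=0.0909, 31/154=0.2013, 1/154=0.0065, 23/154=0.1494, 24/154=0.1558, 26/154=0.1688
Σp_Songᵢ² = 0.0435² + 0.1304² + 0.2029² + 0.2899² + 0.2754² + 0.0145² + 0.0435² = 0.001892 + 0.017004 + 0.041168 + 0.084042 + 0.075845 + 0.000210 + 0.001892 = 0.222053
B_Song = 1 / 0.222053 = 4.5034
Σp_Swamᵢ² = 0.1163² + 0.2000² + 0.2698² + 0.2000² + 0.1628² + 0.0093² + 0.0419² = 0.013526 + 0.040000 + 0.072792 + 0.040000 + 0.026504 + 0.000086 + 0.001756 = 0.194664
B_Swam = 1 / 0.194664 = 5.1371
Σp_Lincᵢ² = 0.2273² + 0.0909² + 0.2013² + 0.0065² + 0.1494² + 0.1558² + 0.1688² = 0.051665 + 0.008263 + 0.040522 + 0.000042 + 0.022320 + 0.024274 + 0.028493 = 0.175579
B_Linc = 1 / 0.175579 = 5.6954
Ranking by B (broadest → narrowest): Lincoln's Sparrow (5.70) > Swamp Sparrow (5.14) > Song Sparrow (4.50)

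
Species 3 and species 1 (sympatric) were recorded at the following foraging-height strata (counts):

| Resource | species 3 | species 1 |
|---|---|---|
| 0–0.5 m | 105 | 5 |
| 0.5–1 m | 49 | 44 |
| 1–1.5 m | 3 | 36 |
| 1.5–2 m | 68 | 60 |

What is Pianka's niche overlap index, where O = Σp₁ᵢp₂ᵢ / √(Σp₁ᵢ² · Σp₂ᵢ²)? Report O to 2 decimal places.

0.62

Proportions for species 3 (n=225): 105/225=0.4667, 49/225=0.2178, 3/225=0.0133, 68/225=0.3022
Proportions for species 1 (n=145): 5/145=0.0345, 44/145=0.3034, 36/145=0.2483, 60/145=0.4138
Σ p₁ᵢp₂ᵢ = 0.016101 + 0.066081 + 0.003302 + 0.125050 = 0.210534
Σp_1ᵢ² = 0.4667² + 0.2178² + 0.0133² + 0.3022² = 0.217809 + 0.047437 + 0.000177 + 0.091325 = 0.356748
Σp_2ᵢ² = 0.0345² + 0.3034² + 0.2483² + 0.4138² = 0.001190 + 0.092052 + 0.061653 + 0.171230 = 0.326125
O = 0.210534 / √(0.356748 × 0.326125) = 0.210534 / 0.3410930 = 0.6172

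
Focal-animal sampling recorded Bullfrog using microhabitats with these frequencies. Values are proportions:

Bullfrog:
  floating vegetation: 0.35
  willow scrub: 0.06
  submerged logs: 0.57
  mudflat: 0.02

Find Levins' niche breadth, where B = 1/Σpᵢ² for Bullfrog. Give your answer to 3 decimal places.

2.215

Σpᵢ² = 0.35² + 0.06² + 0.57² + 0.02² = 0.1225 + 0.0036 + 0.3249 + 0.0004 = 0.4514
B = 1 / 0.4514 = 2.21533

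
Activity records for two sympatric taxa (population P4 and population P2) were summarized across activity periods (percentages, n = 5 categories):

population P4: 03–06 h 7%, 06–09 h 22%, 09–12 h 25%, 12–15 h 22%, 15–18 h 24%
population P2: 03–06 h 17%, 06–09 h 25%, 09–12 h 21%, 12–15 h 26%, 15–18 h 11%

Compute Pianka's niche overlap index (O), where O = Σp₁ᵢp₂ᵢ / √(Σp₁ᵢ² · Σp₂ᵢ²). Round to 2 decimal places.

Convert percentages to proportions (divide by 100).
Σ p₁ᵢp₂ᵢ = 0.0119 + 0.0550 + 0.0525 + 0.0572 + 0.0264 = 0.2030
Σp_1ᵢ² = 0.07² + 0.22² + 0.25² + 0.22² + 0.24² = 0.0049 + 0.0484 + 0.0625 + 0.0484 + 0.0576 = 0.2218
Σp_2ᵢ² = 0.17² + 0.25² + 0.21² + 0.26² + 0.11² = 0.0289 + 0.0625 + 0.0441 + 0.0676 + 0.0121 = 0.2152
O = 0.2030 / √(0.2218 × 0.2152) = 0.2030 / 0.21848 = 0.9291

0.93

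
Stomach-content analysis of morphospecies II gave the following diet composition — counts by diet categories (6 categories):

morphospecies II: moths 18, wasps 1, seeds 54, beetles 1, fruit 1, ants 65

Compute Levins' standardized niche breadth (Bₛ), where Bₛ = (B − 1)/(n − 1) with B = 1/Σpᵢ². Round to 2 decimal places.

Proportions for morphospecies II (n=140): 18/140=0.1286, 1/140=0.0071, 54/140=0.3857, 1/140=0.0071, 1/140=0.0071, 65/140=0.4643
Σpᵢ² = 0.1286² + 0.0071² + 0.3857² + 0.0071² + 0.0071² + 0.4643² = 0.016538 + 0.000050 + 0.148764 + 0.000050 + 0.000050 + 0.215574 = 0.381026
B = 1 / 0.381026 = 2.6245
Bₛ = (B − 1)/(n − 1) = (2.6245 − 1)/(6 − 1) = 1.6245/5 = 0.3249

0.32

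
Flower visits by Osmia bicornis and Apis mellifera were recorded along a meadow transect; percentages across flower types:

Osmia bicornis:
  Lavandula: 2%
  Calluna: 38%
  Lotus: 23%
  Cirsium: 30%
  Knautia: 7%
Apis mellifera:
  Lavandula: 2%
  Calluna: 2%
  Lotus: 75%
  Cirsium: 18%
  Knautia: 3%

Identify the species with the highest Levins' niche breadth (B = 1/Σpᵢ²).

Convert percentages to proportions (divide by 100).
Σp_bicoᵢ² = 0.02² + 0.38² + 0.23² + 0.30² + 0.07² = 0.0004 + 0.1444 + 0.0529 + 0.0900 + 0.0049 = 0.2926
B_bico = 1 / 0.2926 = 3.4176
Σp_mellᵢ² = 0.02² + 0.02² + 0.75² + 0.18² + 0.03² = 0.0004 + 0.0004 + 0.5625 + 0.0324 + 0.0009 = 0.5966
B_mell = 1 / 0.5966 = 1.6762
Highest B → broadest niche (most generalist): Osmia bicornis (B = 3.42).

Osmia bicornis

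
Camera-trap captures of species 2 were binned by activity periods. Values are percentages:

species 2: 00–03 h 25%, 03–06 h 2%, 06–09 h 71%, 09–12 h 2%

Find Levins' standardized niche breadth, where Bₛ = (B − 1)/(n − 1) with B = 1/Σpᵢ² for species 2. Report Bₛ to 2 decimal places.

0.25

Convert percentages to proportions (divide by 100).
Σpᵢ² = 0.25² + 0.02² + 0.71² + 0.02² = 0.0625 + 0.0004 + 0.5041 + 0.0004 = 0.5674
B = 1 / 0.5674 = 1.7624
Bₛ = (B − 1)/(n − 1) = (1.7624 − 1)/(4 − 1) = 0.7624/3 = 0.2541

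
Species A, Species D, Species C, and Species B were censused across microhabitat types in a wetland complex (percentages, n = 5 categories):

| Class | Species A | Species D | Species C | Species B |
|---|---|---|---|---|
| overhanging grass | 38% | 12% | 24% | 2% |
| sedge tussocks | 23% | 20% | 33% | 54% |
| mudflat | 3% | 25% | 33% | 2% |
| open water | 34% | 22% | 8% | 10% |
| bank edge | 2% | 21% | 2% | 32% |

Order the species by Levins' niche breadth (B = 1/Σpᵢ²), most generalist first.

Convert percentages to proportions (divide by 100).
Σp_Aᵢ² = 0.38² + 0.23² + 0.03² + 0.34² + 0.02² = 0.1444 + 0.0529 + 0.0009 + 0.1156 + 0.0004 = 0.3142
B_A = 1 / 0.3142 = 3.1827
Σp_Dᵢ² = 0.12² + 0.20² + 0.25² + 0.22² + 0.21² = 0.0144 + 0.0400 + 0.0625 + 0.0484 + 0.0441 = 0.2094
B_D = 1 / 0.2094 = 4.7755
Σp_Cᵢ² = 0.24² + 0.33² + 0.33² + 0.08² + 0.02² = 0.0576 + 0.1089 + 0.1089 + 0.0064 + 0.0004 = 0.2822
B_C = 1 / 0.2822 = 3.5436
Σp_Bᵢ² = 0.02² + 0.54² + 0.02² + 0.10² + 0.32² = 0.0004 + 0.2916 + 0.0004 + 0.0100 + 0.1024 = 0.4048
B_B = 1 / 0.4048 = 2.4704
Ranking by B (broadest → narrowest): Species D (4.78) > Species C (3.54) > Species A (3.18) > Species B (2.47)

Species D > Species C > Species A > Species B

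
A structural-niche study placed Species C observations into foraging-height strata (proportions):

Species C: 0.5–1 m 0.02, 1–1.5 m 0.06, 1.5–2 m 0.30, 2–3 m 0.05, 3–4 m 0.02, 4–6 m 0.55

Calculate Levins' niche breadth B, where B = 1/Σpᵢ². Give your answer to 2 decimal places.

2.50

Σpᵢ² = 0.02² + 0.06² + 0.30² + 0.05² + 0.02² + 0.55² = 0.0004 + 0.0036 + 0.0900 + 0.0025 + 0.0004 + 0.3025 = 0.3994
B = 1 / 0.3994 = 2.5038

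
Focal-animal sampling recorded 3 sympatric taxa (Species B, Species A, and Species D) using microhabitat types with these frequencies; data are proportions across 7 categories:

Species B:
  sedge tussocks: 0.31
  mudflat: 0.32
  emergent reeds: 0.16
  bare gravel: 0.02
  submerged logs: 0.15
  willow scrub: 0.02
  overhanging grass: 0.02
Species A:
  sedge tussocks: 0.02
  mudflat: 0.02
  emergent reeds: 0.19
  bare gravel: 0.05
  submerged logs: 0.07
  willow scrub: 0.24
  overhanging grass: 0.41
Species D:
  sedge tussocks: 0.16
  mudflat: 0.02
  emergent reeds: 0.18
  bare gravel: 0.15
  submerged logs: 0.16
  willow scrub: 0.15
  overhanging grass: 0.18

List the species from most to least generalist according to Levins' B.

Species D > Species B > Species A

Σp_Bᵢ² = 0.31² + 0.32² + 0.16² + 0.02² + 0.15² + 0.02² + 0.02² = 0.0961 + 0.1024 + 0.0256 + 0.0004 + 0.0225 + 0.0004 + 0.0004 = 0.2478
B_B = 1 / 0.2478 = 4.0355
Σp_Aᵢ² = 0.02² + 0.02² + 0.19² + 0.05² + 0.07² + 0.24² + 0.41² = 0.0004 + 0.0004 + 0.0361 + 0.0025 + 0.0049 + 0.0576 + 0.1681 = 0.2700
B_A = 1 / 0.2700 = 3.7037
Σp_Dᵢ² = 0.16² + 0.02² + 0.18² + 0.15² + 0.16² + 0.15² + 0.18² = 0.0256 + 0.0004 + 0.0324 + 0.0225 + 0.0256 + 0.0225 + 0.0324 = 0.1614
B_D = 1 / 0.1614 = 6.1958
Ranking by B (broadest → narrowest): Species D (6.20) > Species B (4.04) > Species A (3.70)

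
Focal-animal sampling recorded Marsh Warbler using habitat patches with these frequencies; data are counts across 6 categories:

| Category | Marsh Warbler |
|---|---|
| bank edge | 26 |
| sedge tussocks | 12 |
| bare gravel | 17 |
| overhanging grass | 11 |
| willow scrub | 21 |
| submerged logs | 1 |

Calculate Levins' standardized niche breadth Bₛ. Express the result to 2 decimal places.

Proportions for Marsh Warbler (n=88): 26/88=0.2955, 12/88=0.1364, 17/88=0.1932, 11/88=0.1250, 21/88=0.2386, 1/88=0.0114
Σpᵢ² = 0.2955² + 0.1364² + 0.1932² + 0.1250² + 0.2386² + 0.0114² = 0.087320 + 0.018605 + 0.037326 + 0.015625 + 0.056930 + 0.000130 = 0.215936
B = 1 / 0.215936 = 4.6310
Bₛ = (B − 1)/(n − 1) = (4.6310 − 1)/(6 − 1) = 3.6310/5 = 0.7262

0.73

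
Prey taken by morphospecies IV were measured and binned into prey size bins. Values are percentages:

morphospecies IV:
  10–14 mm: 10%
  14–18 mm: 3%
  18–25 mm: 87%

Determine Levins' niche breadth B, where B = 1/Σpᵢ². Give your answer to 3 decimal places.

Convert percentages to proportions (divide by 100).
Σpᵢ² = 0.10² + 0.03² + 0.87² = 0.0100 + 0.0009 + 0.7569 = 0.7678
B = 1 / 0.7678 = 1.30242

1.302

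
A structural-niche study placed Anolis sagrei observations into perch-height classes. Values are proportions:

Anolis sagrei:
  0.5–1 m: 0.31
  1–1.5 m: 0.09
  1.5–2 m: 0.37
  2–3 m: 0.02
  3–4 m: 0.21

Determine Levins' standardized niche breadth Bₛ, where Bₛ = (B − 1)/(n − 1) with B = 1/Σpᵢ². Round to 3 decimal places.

0.625

Σpᵢ² = 0.31² + 0.09² + 0.37² + 0.02² + 0.21² = 0.0961 + 0.0081 + 0.1369 + 0.0004 + 0.0441 = 0.2856
B = 1 / 0.2856 = 3.50140
Bₛ = (B − 1)/(n − 1) = (3.50140 − 1)/(5 − 1) = 2.50140/4 = 0.62535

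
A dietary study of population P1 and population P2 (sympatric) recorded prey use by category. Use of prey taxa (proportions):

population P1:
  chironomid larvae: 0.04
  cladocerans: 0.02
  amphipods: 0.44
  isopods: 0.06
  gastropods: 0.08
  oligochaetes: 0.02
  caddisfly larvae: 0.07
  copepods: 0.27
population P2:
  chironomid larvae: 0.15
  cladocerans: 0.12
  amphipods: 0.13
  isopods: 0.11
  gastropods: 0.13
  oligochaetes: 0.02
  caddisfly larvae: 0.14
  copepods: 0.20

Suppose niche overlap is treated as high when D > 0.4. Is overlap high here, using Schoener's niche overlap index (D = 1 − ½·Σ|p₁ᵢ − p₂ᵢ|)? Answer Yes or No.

Yes

Σ|p₁ᵢ − p₂ᵢ| = 0.11 + 0.10 + 0.31 + 0.05 + 0.05 + 0.00 + 0.07 + 0.07 = 0.76
D = 1 − ½ × 0.76 = 1 − 0.380 = 0.6200
D = 0.6200 > 0.4 → Yes.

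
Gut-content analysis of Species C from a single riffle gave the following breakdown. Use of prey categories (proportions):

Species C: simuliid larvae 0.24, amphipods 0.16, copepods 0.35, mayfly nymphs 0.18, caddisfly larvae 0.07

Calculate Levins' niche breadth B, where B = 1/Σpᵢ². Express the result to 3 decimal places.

4.115

Σpᵢ² = 0.24² + 0.16² + 0.35² + 0.18² + 0.07² = 0.0576 + 0.0256 + 0.1225 + 0.0324 + 0.0049 = 0.2430
B = 1 / 0.2430 = 4.11523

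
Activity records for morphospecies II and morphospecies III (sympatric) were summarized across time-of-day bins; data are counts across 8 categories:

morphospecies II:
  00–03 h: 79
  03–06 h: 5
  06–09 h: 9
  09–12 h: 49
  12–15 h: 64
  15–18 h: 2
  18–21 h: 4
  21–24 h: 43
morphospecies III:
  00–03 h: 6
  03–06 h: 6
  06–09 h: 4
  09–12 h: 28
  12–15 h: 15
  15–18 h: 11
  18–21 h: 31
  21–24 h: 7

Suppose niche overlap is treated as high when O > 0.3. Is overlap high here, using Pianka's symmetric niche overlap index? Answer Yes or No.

Yes

Proportions for morphospecies II (n=255): 79/255=0.3098, 5/255=0.0196, 9/255=0.0353, 49/255=0.1922, 64/255=0.2510, 2/255=0.0078, 4/255=0.0157, 43/255=0.1686
Proportions for morphospecies III (n=108): 6/108=0.0556, 6/108=0.0556, 4/108=0.0370, 28/108=0.2593, 15/108=0.1389, 11/108=0.1019, 31/108=0.2870, 7/108=0.0648
Σ p₁ᵢp₂ᵢ = 0.017225 + 0.001090 + 0.001306 + 0.049837 + 0.034864 + 0.000795 + 0.004506 + 0.010925 = 0.120548
Σp_1ᵢ² = 0.3098² + 0.0196² + 0.0353² + 0.1922² + 0.2510² + 0.0078² + 0.0157² + 0.1686² = 0.095976 + 0.000384 + 0.001246 + 0.036941 + 0.063001 + 0.000061 + 0.000246 + 0.028426 = 0.226281
Σp_2ᵢ² = 0.0556² + 0.0556² + 0.0370² + 0.2593² + 0.1389² + 0.1019² + 0.2870² + 0.0648² = 0.003091 + 0.003091 + 0.001369 + 0.067236 + 0.019293 + 0.010384 + 0.082369 + 0.004199 = 0.191032
O = 0.120548 / √(0.226281 × 0.191032) = 0.120548 / 0.2079108 = 0.5798
O = 0.5798 > 0.3 → Yes.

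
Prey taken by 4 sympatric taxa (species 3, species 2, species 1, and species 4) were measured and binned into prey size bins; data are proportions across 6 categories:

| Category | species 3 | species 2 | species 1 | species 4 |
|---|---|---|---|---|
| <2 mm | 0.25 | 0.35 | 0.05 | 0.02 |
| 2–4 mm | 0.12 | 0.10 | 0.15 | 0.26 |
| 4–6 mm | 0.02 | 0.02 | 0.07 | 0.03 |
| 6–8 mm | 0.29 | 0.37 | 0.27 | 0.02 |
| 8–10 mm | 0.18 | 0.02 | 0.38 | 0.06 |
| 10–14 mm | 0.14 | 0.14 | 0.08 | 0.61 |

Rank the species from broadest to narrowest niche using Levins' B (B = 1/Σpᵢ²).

species 3 > species 1 > species 2 > species 4

Σp_3ᵢ² = 0.25² + 0.12² + 0.02² + 0.29² + 0.18² + 0.14² = 0.0625 + 0.0144 + 0.0004 + 0.0841 + 0.0324 + 0.0196 = 0.2134
B_3 = 1 / 0.2134 = 4.6860
Σp_2ᵢ² = 0.35² + 0.10² + 0.02² + 0.37² + 0.02² + 0.14² = 0.1225 + 0.0100 + 0.0004 + 0.1369 + 0.0004 + 0.0196 = 0.2898
B_2 = 1 / 0.2898 = 3.4507
Σp_1ᵢ² = 0.05² + 0.15² + 0.07² + 0.27² + 0.38² + 0.08² = 0.0025 + 0.0225 + 0.0049 + 0.0729 + 0.1444 + 0.0064 = 0.2536
B_1 = 1 / 0.2536 = 3.9432
Σp_4ᵢ² = 0.02² + 0.26² + 0.03² + 0.02² + 0.06² + 0.61² = 0.0004 + 0.0676 + 0.0009 + 0.0004 + 0.0036 + 0.3721 = 0.4450
B_4 = 1 / 0.4450 = 2.2472
Ranking by B (broadest → narrowest): species 3 (4.69) > species 1 (3.94) > species 2 (3.45) > species 4 (2.25)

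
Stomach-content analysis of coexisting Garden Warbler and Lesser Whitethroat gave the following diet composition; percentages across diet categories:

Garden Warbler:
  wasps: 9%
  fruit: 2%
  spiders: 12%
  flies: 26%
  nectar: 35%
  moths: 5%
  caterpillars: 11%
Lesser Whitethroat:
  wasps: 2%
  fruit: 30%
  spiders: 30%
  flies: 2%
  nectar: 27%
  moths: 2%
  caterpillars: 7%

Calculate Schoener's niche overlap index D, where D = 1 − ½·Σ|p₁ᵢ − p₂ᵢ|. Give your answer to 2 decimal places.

Convert percentages to proportions (divide by 100).
Σ|p₁ᵢ − p₂ᵢ| = 0.07 + 0.28 + 0.18 + 0.24 + 0.08 + 0.03 + 0.04 = 0.92
D = 1 − ½ × 0.92 = 1 − 0.460 = 0.5400

0.54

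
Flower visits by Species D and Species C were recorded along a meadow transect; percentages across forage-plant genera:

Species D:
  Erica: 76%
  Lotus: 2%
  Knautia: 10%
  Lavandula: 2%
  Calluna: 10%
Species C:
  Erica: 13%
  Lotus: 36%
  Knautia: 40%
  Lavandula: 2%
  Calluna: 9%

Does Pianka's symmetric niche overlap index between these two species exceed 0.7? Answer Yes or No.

No

Convert percentages to proportions (divide by 100).
Σ p₁ᵢp₂ᵢ = 0.0988 + 0.0072 + 0.0400 + 0.0004 + 0.0090 = 0.1554
Σp_1ᵢ² = 0.76² + 0.02² + 0.10² + 0.02² + 0.10² = 0.5776 + 0.0004 + 0.0100 + 0.0004 + 0.0100 = 0.5984
Σp_2ᵢ² = 0.13² + 0.36² + 0.40² + 0.02² + 0.09² = 0.0169 + 0.1296 + 0.1600 + 0.0004 + 0.0081 = 0.3150
O = 0.1554 / √(0.5984 × 0.3150) = 0.1554 / 0.43416 = 0.3579
O = 0.3579 < 0.7 → No.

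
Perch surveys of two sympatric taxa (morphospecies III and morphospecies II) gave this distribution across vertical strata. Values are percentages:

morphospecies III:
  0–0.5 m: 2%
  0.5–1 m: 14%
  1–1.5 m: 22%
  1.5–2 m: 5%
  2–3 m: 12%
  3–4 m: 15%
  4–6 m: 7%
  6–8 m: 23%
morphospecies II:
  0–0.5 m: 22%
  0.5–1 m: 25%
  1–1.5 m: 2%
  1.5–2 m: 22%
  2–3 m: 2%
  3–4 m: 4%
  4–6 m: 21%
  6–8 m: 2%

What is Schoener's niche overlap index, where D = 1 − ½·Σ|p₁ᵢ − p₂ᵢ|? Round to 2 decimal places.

Convert percentages to proportions (divide by 100).
Σ|p₁ᵢ − p₂ᵢ| = 0.20 + 0.11 + 0.20 + 0.17 + 0.10 + 0.11 + 0.14 + 0.21 = 1.24
D = 1 − ½ × 1.24 = 1 − 0.620 = 0.3800

0.38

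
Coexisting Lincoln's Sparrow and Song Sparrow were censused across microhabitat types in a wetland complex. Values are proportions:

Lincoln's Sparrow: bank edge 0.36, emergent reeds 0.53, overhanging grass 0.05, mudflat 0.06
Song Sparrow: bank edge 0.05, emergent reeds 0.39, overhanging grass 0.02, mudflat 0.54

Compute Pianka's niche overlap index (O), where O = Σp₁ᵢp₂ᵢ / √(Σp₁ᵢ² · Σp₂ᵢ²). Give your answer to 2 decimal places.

Σ p₁ᵢp₂ᵢ = 0.0180 + 0.2067 + 0.0010 + 0.0324 = 0.2581
Σp_1ᵢ² = 0.36² + 0.53² + 0.05² + 0.06² = 0.1296 + 0.2809 + 0.0025 + 0.0036 = 0.4166
Σp_2ᵢ² = 0.05² + 0.39² + 0.02² + 0.54² = 0.0025 + 0.1521 + 0.0004 + 0.2916 = 0.4466
O = 0.2581 / √(0.4166 × 0.4466) = 0.2581 / 0.43134 = 0.5984

0.60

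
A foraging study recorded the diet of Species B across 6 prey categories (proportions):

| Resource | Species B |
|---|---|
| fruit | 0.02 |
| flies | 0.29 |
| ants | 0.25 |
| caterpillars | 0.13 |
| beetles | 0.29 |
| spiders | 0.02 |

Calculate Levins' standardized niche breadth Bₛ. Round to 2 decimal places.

Σpᵢ² = 0.02² + 0.29² + 0.25² + 0.13² + 0.29² + 0.02² = 0.0004 + 0.0841 + 0.0625 + 0.0169 + 0.0841 + 0.0004 = 0.2484
B = 1 / 0.2484 = 4.0258
Bₛ = (B − 1)/(n − 1) = (4.0258 − 1)/(6 − 1) = 3.0258/5 = 0.6052

0.61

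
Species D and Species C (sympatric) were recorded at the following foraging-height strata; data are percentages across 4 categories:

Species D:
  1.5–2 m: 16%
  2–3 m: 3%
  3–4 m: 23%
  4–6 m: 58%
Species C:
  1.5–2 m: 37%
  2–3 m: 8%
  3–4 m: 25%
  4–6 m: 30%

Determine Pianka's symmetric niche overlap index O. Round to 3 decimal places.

Convert percentages to proportions (divide by 100).
Σ p₁ᵢp₂ᵢ = 0.0592 + 0.0024 + 0.0575 + 0.1740 = 0.2931
Σp_1ᵢ² = 0.16² + 0.03² + 0.23² + 0.58² = 0.0256 + 0.0009 + 0.0529 + 0.3364 = 0.4158
Σp_2ᵢ² = 0.37² + 0.08² + 0.25² + 0.30² = 0.1369 + 0.0064 + 0.0625 + 0.0900 = 0.2958
O = 0.2931 / √(0.4158 × 0.2958) = 0.2931 / 0.350704 = 0.83575

0.836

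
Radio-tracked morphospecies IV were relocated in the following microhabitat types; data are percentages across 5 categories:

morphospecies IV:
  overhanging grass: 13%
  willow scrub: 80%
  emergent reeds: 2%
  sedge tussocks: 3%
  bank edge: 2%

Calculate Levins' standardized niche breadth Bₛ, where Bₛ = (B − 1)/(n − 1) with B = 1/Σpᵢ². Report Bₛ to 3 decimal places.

Convert percentages to proportions (divide by 100).
Σpᵢ² = 0.13² + 0.80² + 0.02² + 0.03² + 0.02² = 0.0169 + 0.6400 + 0.0004 + 0.0009 + 0.0004 = 0.6586
B = 1 / 0.6586 = 1.51837
Bₛ = (B − 1)/(n − 1) = (1.51837 − 1)/(5 − 1) = 0.51837/4 = 0.12959

0.130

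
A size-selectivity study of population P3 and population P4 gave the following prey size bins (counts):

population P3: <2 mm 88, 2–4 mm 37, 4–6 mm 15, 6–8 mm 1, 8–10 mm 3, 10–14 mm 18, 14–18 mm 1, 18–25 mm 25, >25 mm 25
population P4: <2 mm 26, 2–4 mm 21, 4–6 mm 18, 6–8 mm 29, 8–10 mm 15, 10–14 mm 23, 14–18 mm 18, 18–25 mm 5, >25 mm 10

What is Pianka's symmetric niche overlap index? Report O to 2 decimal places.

0.68

Proportions for population P3 (n=213): 88/213=0.4131, 37/213=0.1737, 15/213=0.0704, 1/213=0.0047, 3/213=0.0141, 18/213=0.0845, 1/213=0.0047, 25/213=0.1174, 25/213=0.1174
Proportions for population P4 (n=165): 26/165=0.1576, 21/165=0.1273, 18/165=0.1091, 29/165=0.1758, 15/165=0.0909, 23/165=0.1394, 18/165=0.1091, 5/165=0.0303, 10/165=0.0606
Σ p₁ᵢp₂ᵢ = 0.065105 + 0.022112 + 0.007681 + 0.000826 + 0.001282 + 0.011779 + 0.000513 + 0.003557 + 0.007114 = 0.119969
Σp_1ᵢ² = 0.4131² + 0.1737² + 0.0704² + 0.0047² + 0.0141² + 0.0845² + 0.0047² + 0.1174² + 0.1174² = 0.170652 + 0.030172 + 0.004956 + 0.000022 + 0.000199 + 0.007140 + 0.000022 + 0.013783 + 0.013783 = 0.240729
Σp_2ᵢ² = 0.1576² + 0.1273² + 0.1091² + 0.1758² + 0.0909² + 0.1394² + 0.1091² + 0.0303² + 0.0606² = 0.024838 + 0.016205 + 0.011903 + 0.030906 + 0.008263 + 0.019432 + 0.011903 + 0.000918 + 0.003672 = 0.128040
O = 0.119969 / √(0.240729 × 0.128040) = 0.119969 / 0.1755646 = 0.6833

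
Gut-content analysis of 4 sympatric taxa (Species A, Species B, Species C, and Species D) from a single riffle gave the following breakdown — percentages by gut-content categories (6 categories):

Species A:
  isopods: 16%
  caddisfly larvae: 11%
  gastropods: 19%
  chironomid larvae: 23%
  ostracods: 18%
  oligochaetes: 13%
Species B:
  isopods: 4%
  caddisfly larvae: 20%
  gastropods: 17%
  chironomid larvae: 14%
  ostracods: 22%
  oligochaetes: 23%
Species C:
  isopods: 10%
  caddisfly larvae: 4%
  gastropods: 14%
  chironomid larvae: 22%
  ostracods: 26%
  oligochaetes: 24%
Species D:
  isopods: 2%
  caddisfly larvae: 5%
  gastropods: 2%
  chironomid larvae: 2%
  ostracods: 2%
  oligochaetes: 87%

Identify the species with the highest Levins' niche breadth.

Species A

Convert percentages to proportions (divide by 100).
Σp_Aᵢ² = 0.16² + 0.11² + 0.19² + 0.23² + 0.18² + 0.13² = 0.0256 + 0.0121 + 0.0361 + 0.0529 + 0.0324 + 0.0169 = 0.1760
B_A = 1 / 0.1760 = 5.6818
Σp_Bᵢ² = 0.04² + 0.20² + 0.17² + 0.14² + 0.22² + 0.23² = 0.0016 + 0.0400 + 0.0289 + 0.0196 + 0.0484 + 0.0529 = 0.1914
B_B = 1 / 0.1914 = 5.2247
Σp_Cᵢ² = 0.10² + 0.04² + 0.14² + 0.22² + 0.26² + 0.24² = 0.0100 + 0.0016 + 0.0196 + 0.0484 + 0.0676 + 0.0576 = 0.2048
B_C = 1 / 0.2048 = 4.8828
Σp_Dᵢ² = 0.02² + 0.05² + 0.02² + 0.02² + 0.02² + 0.87² = 0.0004 + 0.0025 + 0.0004 + 0.0004 + 0.0004 + 0.7569 = 0.7610
B_D = 1 / 0.7610 = 1.3141
Highest B → broadest niche (most generalist): Species A (B = 5.68).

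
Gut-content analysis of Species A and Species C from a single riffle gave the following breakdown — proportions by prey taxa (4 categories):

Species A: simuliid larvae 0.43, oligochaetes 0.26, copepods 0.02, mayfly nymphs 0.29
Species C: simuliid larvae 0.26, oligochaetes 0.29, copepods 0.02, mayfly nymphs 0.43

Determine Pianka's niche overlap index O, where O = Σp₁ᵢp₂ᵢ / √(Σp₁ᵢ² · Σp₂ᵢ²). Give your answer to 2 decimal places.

Σ p₁ᵢp₂ᵢ = 0.1118 + 0.0754 + 0.0004 + 0.1247 = 0.3123
Σp_1ᵢ² = 0.43² + 0.26² + 0.02² + 0.29² = 0.1849 + 0.0676 + 0.0004 + 0.0841 = 0.3370
Σp_2ᵢ² = 0.26² + 0.29² + 0.02² + 0.43² = 0.0676 + 0.0841 + 0.0004 + 0.1849 = 0.3370
O = 0.3123 / √(0.3370 × 0.3370) = 0.3123 / 0.33700 = 0.9267

0.93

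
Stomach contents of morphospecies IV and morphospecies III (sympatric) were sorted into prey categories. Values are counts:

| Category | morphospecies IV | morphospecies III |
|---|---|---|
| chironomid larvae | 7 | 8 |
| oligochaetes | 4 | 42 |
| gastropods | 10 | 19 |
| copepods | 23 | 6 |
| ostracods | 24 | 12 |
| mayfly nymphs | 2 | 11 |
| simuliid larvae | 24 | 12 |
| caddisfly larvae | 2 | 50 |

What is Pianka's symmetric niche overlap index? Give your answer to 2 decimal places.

Proportions for morphospecies IV (n=96): 7/96=0.0729, 4/96=0.0417, 10/96=0.1042, 23/96=0.2396, 24/96=0.2500, 2/96=0.0208, 24/96=0.2500, 2/96=0.0208
Proportions for morphospecies III (n=160): 8/160=0.0500, 42/160=0.2625, 19/160=0.1188, 6/160=0.0375, 12/160=0.0750, 11/160=0.0688, 12/160=0.0750, 50/160=0.3125
Σ p₁ᵢp₂ᵢ = 0.003645 + 0.010946 + 0.012379 + 0.008985 + 0.018750 + 0.001431 + 0.018750 + 0.006500 = 0.081386
Σp_1ᵢ² = 0.0729² + 0.0417² + 0.1042² + 0.2396² + 0.2500² + 0.0208² + 0.2500² + 0.0208² = 0.005314 + 0.001739 + 0.010858 + 0.057408 + 0.062500 + 0.000433 + 0.062500 + 0.000433 = 0.201185
Σp_2ᵢ² = 0.0500² + 0.2625² + 0.1188² + 0.0375² + 0.0750² + 0.0688² + 0.0750² + 0.3125² = 0.002500 + 0.068906 + 0.014113 + 0.001406 + 0.005625 + 0.004733 + 0.005625 + 0.097656 = 0.200564
O = 0.081386 / √(0.201185 × 0.200564) = 0.081386 / 0.2008743 = 0.4052

0.41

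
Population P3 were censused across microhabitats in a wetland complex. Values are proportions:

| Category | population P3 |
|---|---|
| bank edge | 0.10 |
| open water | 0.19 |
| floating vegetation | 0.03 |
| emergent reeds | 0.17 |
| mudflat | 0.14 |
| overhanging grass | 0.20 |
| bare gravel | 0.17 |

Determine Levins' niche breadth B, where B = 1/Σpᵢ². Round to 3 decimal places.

6.083

Σpᵢ² = 0.10² + 0.19² + 0.03² + 0.17² + 0.14² + 0.20² + 0.17² = 0.0100 + 0.0361 + 0.0009 + 0.0289 + 0.0196 + 0.0400 + 0.0289 = 0.1644
B = 1 / 0.1644 = 6.08273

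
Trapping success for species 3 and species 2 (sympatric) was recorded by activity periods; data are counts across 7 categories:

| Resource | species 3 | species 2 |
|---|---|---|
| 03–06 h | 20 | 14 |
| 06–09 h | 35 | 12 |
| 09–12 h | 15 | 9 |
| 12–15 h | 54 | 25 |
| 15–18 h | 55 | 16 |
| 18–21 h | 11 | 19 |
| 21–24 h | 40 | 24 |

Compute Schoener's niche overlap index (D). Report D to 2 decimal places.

Proportions for species 3 (n=230): 20/230=0.0870, 35/230=0.1522, 15/230=0.0652, 54/230=0.2348, 55/230=0.2391, 11/230=0.0478, 40/230=0.1739
Proportions for species 2 (n=119): 14/119=0.1176, 12/119=0.1008, 9/119=0.0756, 25/119=0.2101, 16/119=0.1345, 19/119=0.1597, 24/119=0.2017
Σ|p₁ᵢ − p₂ᵢ| = 0.0306 + 0.0514 + 0.0104 + 0.0247 + 0.1046 + 0.1119 + 0.0278 = 0.3614
D = 1 − ½ × 0.3614 = 1 − 0.18070 = 0.81930

0.82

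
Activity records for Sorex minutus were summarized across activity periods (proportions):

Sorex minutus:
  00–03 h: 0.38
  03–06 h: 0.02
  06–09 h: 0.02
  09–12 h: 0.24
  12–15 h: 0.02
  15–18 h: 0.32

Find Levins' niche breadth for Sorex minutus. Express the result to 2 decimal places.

Σpᵢ² = 0.38² + 0.02² + 0.02² + 0.24² + 0.02² + 0.32² = 0.1444 + 0.0004 + 0.0004 + 0.0576 + 0.0004 + 0.1024 = 0.3056
B = 1 / 0.3056 = 3.2723

3.27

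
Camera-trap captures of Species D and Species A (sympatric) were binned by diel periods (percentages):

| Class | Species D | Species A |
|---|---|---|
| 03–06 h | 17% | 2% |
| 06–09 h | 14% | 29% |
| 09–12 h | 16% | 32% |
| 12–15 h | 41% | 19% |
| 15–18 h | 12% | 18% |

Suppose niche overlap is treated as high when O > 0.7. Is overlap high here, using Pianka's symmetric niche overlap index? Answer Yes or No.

Yes

Convert percentages to proportions (divide by 100).
Σ p₁ᵢp₂ᵢ = 0.0034 + 0.0406 + 0.0512 + 0.0779 + 0.0216 = 0.1947
Σp_1ᵢ² = 0.17² + 0.14² + 0.16² + 0.41² + 0.12² = 0.0289 + 0.0196 + 0.0256 + 0.1681 + 0.0144 = 0.2566
Σp_2ᵢ² = 0.02² + 0.29² + 0.32² + 0.19² + 0.18² = 0.0004 + 0.0841 + 0.1024 + 0.0361 + 0.0324 = 0.2554
O = 0.1947 / √(0.2566 × 0.2554) = 0.1947 / 0.25600 = 0.7605
O = 0.7605 > 0.7 → Yes.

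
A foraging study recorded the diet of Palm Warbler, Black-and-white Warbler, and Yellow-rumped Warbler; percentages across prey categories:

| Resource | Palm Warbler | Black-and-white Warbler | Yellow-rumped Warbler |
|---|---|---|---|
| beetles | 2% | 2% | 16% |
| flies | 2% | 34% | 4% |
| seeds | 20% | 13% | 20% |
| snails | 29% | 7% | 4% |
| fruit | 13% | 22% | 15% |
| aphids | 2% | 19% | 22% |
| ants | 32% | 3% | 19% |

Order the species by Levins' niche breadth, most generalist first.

Convert percentages to proportions (divide by 100).
Σp_Palmᵢ² = 0.02² + 0.02² + 0.20² + 0.29² + 0.13² + 0.02² + 0.32² = 0.0004 + 0.0004 + 0.0400 + 0.0841 + 0.0169 + 0.0004 + 0.1024 = 0.2446
B_Palm = 1 / 0.2446 = 4.0883
Σp_Blacᵢ² = 0.02² + 0.34² + 0.13² + 0.07² + 0.22² + 0.19² + 0.03² = 0.0004 + 0.1156 + 0.0169 + 0.0049 + 0.0484 + 0.0361 + 0.0009 = 0.2232
B_Blac = 1 / 0.2232 = 4.4803
Σp_Yellᵢ² = 0.16² + 0.04² + 0.20² + 0.04² + 0.15² + 0.22² + 0.19² = 0.0256 + 0.0016 + 0.0400 + 0.0016 + 0.0225 + 0.0484 + 0.0361 = 0.1758
B_Yell = 1 / 0.1758 = 5.6883
Ranking by B (broadest → narrowest): Yellow-rumped Warbler (5.69) > Black-and-white Warbler (4.48) > Palm Warbler (4.09)

Yellow-rumped Warbler > Black-and-white Warbler > Palm Warbler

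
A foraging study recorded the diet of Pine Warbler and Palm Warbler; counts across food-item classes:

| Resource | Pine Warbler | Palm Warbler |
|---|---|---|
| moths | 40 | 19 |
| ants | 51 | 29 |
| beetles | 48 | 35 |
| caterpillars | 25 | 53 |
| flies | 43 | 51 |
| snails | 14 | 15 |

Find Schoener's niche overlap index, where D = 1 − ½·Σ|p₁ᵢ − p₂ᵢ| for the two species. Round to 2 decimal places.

Proportions for Pine Warbler (n=221): 40/221=0.1810, 51/221=0.2308, 48/221=0.2172, 25/221=0.1131, 43/221=0.1946, 14/221=0.0633
Proportions for Palm Warbler (n=202): 19/202=0.0941, 29/202=0.1436, 35/202=0.1733, 53/202=0.2624, 51/202=0.2525, 15/202=0.0743
Σ|p₁ᵢ − p₂ᵢ| = 0.0869 + 0.0872 + 0.0439 + 0.1493 + 0.0579 + 0.0110 = 0.4362
D = 1 − ½ × 0.4362 = 1 − 0.21810 = 0.78190

0.78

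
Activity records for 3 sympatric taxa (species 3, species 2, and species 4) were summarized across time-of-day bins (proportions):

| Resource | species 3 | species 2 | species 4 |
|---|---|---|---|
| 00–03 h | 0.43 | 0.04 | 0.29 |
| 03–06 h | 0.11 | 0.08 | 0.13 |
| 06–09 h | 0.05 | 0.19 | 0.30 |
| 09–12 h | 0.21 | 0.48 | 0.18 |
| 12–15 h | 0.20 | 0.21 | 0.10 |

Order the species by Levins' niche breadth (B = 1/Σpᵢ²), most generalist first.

species 4 > species 3 > species 2

Σp_3ᵢ² = 0.43² + 0.11² + 0.05² + 0.21² + 0.20² = 0.1849 + 0.0121 + 0.0025 + 0.0441 + 0.0400 = 0.2836
B_3 = 1 / 0.2836 = 3.5261
Σp_2ᵢ² = 0.04² + 0.08² + 0.19² + 0.48² + 0.21² = 0.0016 + 0.0064 + 0.0361 + 0.2304 + 0.0441 = 0.3186
B_2 = 1 / 0.3186 = 3.1387
Σp_4ᵢ² = 0.29² + 0.13² + 0.30² + 0.18² + 0.10² = 0.0841 + 0.0169 + 0.0900 + 0.0324 + 0.0100 = 0.2334
B_4 = 1 / 0.2334 = 4.2845
Ranking by B (broadest → narrowest): species 4 (4.28) > species 3 (3.53) > species 2 (3.14)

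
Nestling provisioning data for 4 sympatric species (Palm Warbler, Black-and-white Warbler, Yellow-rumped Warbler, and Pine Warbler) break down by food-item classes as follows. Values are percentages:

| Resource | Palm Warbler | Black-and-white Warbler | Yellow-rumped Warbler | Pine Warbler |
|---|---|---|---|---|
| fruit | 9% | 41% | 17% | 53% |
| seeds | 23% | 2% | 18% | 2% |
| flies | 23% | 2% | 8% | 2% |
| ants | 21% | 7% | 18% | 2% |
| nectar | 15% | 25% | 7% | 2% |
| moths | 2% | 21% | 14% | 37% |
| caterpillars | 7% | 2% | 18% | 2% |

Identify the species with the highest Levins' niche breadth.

Yellow-rumped Warbler

Convert percentages to proportions (divide by 100).
Σp_Palmᵢ² = 0.09² + 0.23² + 0.23² + 0.21² + 0.15² + 0.02² + 0.07² = 0.0081 + 0.0529 + 0.0529 + 0.0441 + 0.0225 + 0.0004 + 0.0049 = 0.1858
B_Palm = 1 / 0.1858 = 5.3821
Σp_Blacᵢ² = 0.41² + 0.02² + 0.02² + 0.07² + 0.25² + 0.21² + 0.02² = 0.1681 + 0.0004 + 0.0004 + 0.0049 + 0.0625 + 0.0441 + 0.0004 = 0.2808
B_Blac = 1 / 0.2808 = 3.5613
Σp_Yellᵢ² = 0.17² + 0.18² + 0.08² + 0.18² + 0.07² + 0.14² + 0.18² = 0.0289 + 0.0324 + 0.0064 + 0.0324 + 0.0049 + 0.0196 + 0.0324 = 0.1570
B_Yell = 1 / 0.1570 = 6.3694
Σp_Pineᵢ² = 0.53² + 0.02² + 0.02² + 0.02² + 0.02² + 0.37² + 0.02² = 0.2809 + 0.0004 + 0.0004 + 0.0004 + 0.0004 + 0.1369 + 0.0004 = 0.4198
B_Pine = 1 / 0.4198 = 2.3821
Highest B → broadest niche (most generalist): Yellow-rumped Warbler (B = 6.37).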